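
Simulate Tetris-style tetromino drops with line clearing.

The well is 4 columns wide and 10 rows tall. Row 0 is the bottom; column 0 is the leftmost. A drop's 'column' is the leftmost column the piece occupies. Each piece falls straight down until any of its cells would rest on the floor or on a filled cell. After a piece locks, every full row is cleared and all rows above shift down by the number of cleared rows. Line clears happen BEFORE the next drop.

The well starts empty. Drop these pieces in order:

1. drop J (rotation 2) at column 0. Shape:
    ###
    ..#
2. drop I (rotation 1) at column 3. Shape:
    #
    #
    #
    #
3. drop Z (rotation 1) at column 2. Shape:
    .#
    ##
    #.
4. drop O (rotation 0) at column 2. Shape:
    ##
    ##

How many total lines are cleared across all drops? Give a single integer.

Answer: 1

Derivation:
Drop 1: J rot2 at col 0 lands with bottom-row=0; cleared 0 line(s) (total 0); column heights now [2 2 2 0], max=2
Drop 2: I rot1 at col 3 lands with bottom-row=0; cleared 1 line(s) (total 1); column heights now [0 0 1 3], max=3
Drop 3: Z rot1 at col 2 lands with bottom-row=2; cleared 0 line(s) (total 1); column heights now [0 0 4 5], max=5
Drop 4: O rot0 at col 2 lands with bottom-row=5; cleared 0 line(s) (total 1); column heights now [0 0 7 7], max=7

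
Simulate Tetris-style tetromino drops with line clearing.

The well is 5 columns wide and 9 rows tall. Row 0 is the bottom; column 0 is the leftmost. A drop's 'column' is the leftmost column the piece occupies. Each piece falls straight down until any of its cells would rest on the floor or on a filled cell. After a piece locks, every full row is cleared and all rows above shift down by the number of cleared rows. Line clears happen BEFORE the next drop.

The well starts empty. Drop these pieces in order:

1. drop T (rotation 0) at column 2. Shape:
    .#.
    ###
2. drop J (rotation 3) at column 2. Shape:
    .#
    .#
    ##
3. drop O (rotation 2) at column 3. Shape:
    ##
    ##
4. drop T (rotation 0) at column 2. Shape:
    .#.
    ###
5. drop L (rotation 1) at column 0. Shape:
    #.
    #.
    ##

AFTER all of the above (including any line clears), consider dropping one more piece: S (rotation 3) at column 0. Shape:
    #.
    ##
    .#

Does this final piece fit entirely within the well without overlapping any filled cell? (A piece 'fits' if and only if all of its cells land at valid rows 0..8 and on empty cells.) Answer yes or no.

Answer: yes

Derivation:
Drop 1: T rot0 at col 2 lands with bottom-row=0; cleared 0 line(s) (total 0); column heights now [0 0 1 2 1], max=2
Drop 2: J rot3 at col 2 lands with bottom-row=2; cleared 0 line(s) (total 0); column heights now [0 0 3 5 1], max=5
Drop 3: O rot2 at col 3 lands with bottom-row=5; cleared 0 line(s) (total 0); column heights now [0 0 3 7 7], max=7
Drop 4: T rot0 at col 2 lands with bottom-row=7; cleared 0 line(s) (total 0); column heights now [0 0 8 9 8], max=9
Drop 5: L rot1 at col 0 lands with bottom-row=0; cleared 1 line(s) (total 1); column heights now [2 0 7 8 7], max=8
Test piece S rot3 at col 0 (width 2): heights before test = [2 0 7 8 7]; fits = True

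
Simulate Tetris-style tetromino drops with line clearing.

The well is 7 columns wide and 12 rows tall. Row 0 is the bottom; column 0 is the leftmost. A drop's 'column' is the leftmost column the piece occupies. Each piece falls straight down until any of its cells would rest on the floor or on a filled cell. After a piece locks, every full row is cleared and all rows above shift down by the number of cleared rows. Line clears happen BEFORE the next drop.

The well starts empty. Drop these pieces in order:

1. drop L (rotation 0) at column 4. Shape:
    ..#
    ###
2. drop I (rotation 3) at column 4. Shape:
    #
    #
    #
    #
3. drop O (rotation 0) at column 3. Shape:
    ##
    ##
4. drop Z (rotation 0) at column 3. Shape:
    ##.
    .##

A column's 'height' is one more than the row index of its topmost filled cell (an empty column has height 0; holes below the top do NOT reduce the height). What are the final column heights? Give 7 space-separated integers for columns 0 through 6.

Answer: 0 0 0 9 9 8 2

Derivation:
Drop 1: L rot0 at col 4 lands with bottom-row=0; cleared 0 line(s) (total 0); column heights now [0 0 0 0 1 1 2], max=2
Drop 2: I rot3 at col 4 lands with bottom-row=1; cleared 0 line(s) (total 0); column heights now [0 0 0 0 5 1 2], max=5
Drop 3: O rot0 at col 3 lands with bottom-row=5; cleared 0 line(s) (total 0); column heights now [0 0 0 7 7 1 2], max=7
Drop 4: Z rot0 at col 3 lands with bottom-row=7; cleared 0 line(s) (total 0); column heights now [0 0 0 9 9 8 2], max=9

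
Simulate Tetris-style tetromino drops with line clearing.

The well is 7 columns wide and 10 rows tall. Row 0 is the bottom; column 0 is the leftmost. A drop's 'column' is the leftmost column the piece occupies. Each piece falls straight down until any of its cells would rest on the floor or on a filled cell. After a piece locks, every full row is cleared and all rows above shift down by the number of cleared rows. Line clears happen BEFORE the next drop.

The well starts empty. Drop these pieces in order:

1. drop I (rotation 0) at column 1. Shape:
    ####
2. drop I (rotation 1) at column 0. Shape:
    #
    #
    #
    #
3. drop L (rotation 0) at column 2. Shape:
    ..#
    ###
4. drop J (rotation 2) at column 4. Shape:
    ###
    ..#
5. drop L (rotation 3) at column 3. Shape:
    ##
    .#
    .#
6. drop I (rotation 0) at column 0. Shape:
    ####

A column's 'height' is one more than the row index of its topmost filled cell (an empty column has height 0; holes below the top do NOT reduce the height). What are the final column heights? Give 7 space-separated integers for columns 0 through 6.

Answer: 8 8 8 8 7 4 4

Derivation:
Drop 1: I rot0 at col 1 lands with bottom-row=0; cleared 0 line(s) (total 0); column heights now [0 1 1 1 1 0 0], max=1
Drop 2: I rot1 at col 0 lands with bottom-row=0; cleared 0 line(s) (total 0); column heights now [4 1 1 1 1 0 0], max=4
Drop 3: L rot0 at col 2 lands with bottom-row=1; cleared 0 line(s) (total 0); column heights now [4 1 2 2 3 0 0], max=4
Drop 4: J rot2 at col 4 lands with bottom-row=2; cleared 0 line(s) (total 0); column heights now [4 1 2 2 4 4 4], max=4
Drop 5: L rot3 at col 3 lands with bottom-row=4; cleared 0 line(s) (total 0); column heights now [4 1 2 7 7 4 4], max=7
Drop 6: I rot0 at col 0 lands with bottom-row=7; cleared 0 line(s) (total 0); column heights now [8 8 8 8 7 4 4], max=8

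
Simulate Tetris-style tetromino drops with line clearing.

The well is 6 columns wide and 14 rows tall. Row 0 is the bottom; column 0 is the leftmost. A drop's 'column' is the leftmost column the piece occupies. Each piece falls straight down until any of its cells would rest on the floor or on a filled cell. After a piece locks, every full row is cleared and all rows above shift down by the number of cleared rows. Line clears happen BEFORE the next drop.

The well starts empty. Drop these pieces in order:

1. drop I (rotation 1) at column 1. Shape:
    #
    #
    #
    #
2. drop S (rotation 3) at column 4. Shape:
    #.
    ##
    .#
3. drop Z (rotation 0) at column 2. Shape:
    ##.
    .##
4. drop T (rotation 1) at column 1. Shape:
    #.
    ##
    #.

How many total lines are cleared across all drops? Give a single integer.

Drop 1: I rot1 at col 1 lands with bottom-row=0; cleared 0 line(s) (total 0); column heights now [0 4 0 0 0 0], max=4
Drop 2: S rot3 at col 4 lands with bottom-row=0; cleared 0 line(s) (total 0); column heights now [0 4 0 0 3 2], max=4
Drop 3: Z rot0 at col 2 lands with bottom-row=3; cleared 0 line(s) (total 0); column heights now [0 4 5 5 4 2], max=5
Drop 4: T rot1 at col 1 lands with bottom-row=4; cleared 0 line(s) (total 0); column heights now [0 7 6 5 4 2], max=7

Answer: 0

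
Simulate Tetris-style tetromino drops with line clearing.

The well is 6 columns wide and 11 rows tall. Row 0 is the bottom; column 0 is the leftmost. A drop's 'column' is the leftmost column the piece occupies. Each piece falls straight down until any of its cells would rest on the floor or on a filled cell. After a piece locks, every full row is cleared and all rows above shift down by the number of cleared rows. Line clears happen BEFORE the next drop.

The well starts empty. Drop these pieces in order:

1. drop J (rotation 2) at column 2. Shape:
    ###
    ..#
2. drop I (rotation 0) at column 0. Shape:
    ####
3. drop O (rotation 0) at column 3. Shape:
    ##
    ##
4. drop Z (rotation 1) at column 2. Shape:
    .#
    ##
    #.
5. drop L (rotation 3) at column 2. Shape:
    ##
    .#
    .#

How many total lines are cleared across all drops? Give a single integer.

Answer: 0

Derivation:
Drop 1: J rot2 at col 2 lands with bottom-row=0; cleared 0 line(s) (total 0); column heights now [0 0 2 2 2 0], max=2
Drop 2: I rot0 at col 0 lands with bottom-row=2; cleared 0 line(s) (total 0); column heights now [3 3 3 3 2 0], max=3
Drop 3: O rot0 at col 3 lands with bottom-row=3; cleared 0 line(s) (total 0); column heights now [3 3 3 5 5 0], max=5
Drop 4: Z rot1 at col 2 lands with bottom-row=4; cleared 0 line(s) (total 0); column heights now [3 3 6 7 5 0], max=7
Drop 5: L rot3 at col 2 lands with bottom-row=7; cleared 0 line(s) (total 0); column heights now [3 3 10 10 5 0], max=10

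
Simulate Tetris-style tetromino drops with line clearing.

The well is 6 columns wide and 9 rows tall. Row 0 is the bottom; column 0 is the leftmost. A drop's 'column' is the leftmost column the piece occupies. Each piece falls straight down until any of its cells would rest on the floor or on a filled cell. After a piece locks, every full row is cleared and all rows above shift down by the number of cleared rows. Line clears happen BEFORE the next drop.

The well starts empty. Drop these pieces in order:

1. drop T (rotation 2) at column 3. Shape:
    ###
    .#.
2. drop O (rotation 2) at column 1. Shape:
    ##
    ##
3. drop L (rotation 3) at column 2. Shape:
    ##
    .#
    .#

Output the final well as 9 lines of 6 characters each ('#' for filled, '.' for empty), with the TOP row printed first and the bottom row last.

Answer: ......
......
......
......
..##..
...#..
...#..
.#####
.##.#.

Derivation:
Drop 1: T rot2 at col 3 lands with bottom-row=0; cleared 0 line(s) (total 0); column heights now [0 0 0 2 2 2], max=2
Drop 2: O rot2 at col 1 lands with bottom-row=0; cleared 0 line(s) (total 0); column heights now [0 2 2 2 2 2], max=2
Drop 3: L rot3 at col 2 lands with bottom-row=2; cleared 0 line(s) (total 0); column heights now [0 2 5 5 2 2], max=5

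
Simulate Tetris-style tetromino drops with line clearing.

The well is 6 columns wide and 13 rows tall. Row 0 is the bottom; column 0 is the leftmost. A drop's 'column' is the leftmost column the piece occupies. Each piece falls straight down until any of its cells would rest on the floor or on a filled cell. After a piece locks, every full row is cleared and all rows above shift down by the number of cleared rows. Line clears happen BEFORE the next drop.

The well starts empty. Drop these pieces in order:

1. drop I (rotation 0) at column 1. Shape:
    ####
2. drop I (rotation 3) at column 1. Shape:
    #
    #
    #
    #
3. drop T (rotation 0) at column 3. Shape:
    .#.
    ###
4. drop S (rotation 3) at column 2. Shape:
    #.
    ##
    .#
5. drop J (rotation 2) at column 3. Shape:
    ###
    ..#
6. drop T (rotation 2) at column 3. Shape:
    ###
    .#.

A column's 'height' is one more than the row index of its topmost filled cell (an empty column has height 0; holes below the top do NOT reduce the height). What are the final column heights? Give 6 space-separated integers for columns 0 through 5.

Answer: 0 5 5 7 7 7

Derivation:
Drop 1: I rot0 at col 1 lands with bottom-row=0; cleared 0 line(s) (total 0); column heights now [0 1 1 1 1 0], max=1
Drop 2: I rot3 at col 1 lands with bottom-row=1; cleared 0 line(s) (total 0); column heights now [0 5 1 1 1 0], max=5
Drop 3: T rot0 at col 3 lands with bottom-row=1; cleared 0 line(s) (total 0); column heights now [0 5 1 2 3 2], max=5
Drop 4: S rot3 at col 2 lands with bottom-row=2; cleared 0 line(s) (total 0); column heights now [0 5 5 4 3 2], max=5
Drop 5: J rot2 at col 3 lands with bottom-row=3; cleared 0 line(s) (total 0); column heights now [0 5 5 5 5 5], max=5
Drop 6: T rot2 at col 3 lands with bottom-row=5; cleared 0 line(s) (total 0); column heights now [0 5 5 7 7 7], max=7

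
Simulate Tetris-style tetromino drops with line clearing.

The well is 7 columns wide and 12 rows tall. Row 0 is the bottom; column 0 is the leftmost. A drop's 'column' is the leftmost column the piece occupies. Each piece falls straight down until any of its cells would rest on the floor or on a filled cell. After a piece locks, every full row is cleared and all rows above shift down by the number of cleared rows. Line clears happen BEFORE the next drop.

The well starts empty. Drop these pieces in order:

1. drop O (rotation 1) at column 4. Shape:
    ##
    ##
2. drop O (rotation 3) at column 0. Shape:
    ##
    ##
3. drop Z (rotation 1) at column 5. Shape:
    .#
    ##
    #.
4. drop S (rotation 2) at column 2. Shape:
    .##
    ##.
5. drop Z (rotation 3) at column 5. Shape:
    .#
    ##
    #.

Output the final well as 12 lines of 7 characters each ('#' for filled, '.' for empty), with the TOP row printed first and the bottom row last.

Drop 1: O rot1 at col 4 lands with bottom-row=0; cleared 0 line(s) (total 0); column heights now [0 0 0 0 2 2 0], max=2
Drop 2: O rot3 at col 0 lands with bottom-row=0; cleared 0 line(s) (total 0); column heights now [2 2 0 0 2 2 0], max=2
Drop 3: Z rot1 at col 5 lands with bottom-row=2; cleared 0 line(s) (total 0); column heights now [2 2 0 0 2 4 5], max=5
Drop 4: S rot2 at col 2 lands with bottom-row=1; cleared 0 line(s) (total 0); column heights now [2 2 2 3 3 4 5], max=5
Drop 5: Z rot3 at col 5 lands with bottom-row=4; cleared 0 line(s) (total 0); column heights now [2 2 2 3 3 6 7], max=7

Answer: .......
.......
.......
.......
.......
......#
.....##
.....##
.....##
...###.
######.
##..##.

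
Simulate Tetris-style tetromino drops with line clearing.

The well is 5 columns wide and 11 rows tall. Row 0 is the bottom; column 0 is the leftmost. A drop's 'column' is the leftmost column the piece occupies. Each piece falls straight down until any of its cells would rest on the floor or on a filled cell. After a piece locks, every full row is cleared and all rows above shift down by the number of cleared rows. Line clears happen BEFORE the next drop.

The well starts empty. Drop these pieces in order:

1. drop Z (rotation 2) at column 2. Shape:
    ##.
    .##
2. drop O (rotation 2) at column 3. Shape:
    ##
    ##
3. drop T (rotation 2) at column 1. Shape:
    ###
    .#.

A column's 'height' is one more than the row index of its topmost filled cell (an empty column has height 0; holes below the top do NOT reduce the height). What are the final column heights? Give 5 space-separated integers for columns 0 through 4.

Drop 1: Z rot2 at col 2 lands with bottom-row=0; cleared 0 line(s) (total 0); column heights now [0 0 2 2 1], max=2
Drop 2: O rot2 at col 3 lands with bottom-row=2; cleared 0 line(s) (total 0); column heights now [0 0 2 4 4], max=4
Drop 3: T rot2 at col 1 lands with bottom-row=3; cleared 0 line(s) (total 0); column heights now [0 5 5 5 4], max=5

Answer: 0 5 5 5 4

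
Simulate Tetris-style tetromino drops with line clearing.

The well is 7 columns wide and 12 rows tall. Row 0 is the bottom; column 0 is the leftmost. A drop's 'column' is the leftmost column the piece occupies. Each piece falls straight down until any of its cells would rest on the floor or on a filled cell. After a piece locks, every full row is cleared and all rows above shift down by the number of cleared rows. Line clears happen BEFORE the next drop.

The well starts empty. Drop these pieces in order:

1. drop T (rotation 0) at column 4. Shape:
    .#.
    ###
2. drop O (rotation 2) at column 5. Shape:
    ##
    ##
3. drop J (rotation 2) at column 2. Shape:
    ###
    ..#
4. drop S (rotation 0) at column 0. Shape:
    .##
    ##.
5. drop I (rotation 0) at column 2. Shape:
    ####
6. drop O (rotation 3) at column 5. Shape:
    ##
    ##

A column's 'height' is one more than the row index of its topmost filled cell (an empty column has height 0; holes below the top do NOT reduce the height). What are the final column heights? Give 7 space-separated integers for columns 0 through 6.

Answer: 0 3 4 4 4 6 6

Derivation:
Drop 1: T rot0 at col 4 lands with bottom-row=0; cleared 0 line(s) (total 0); column heights now [0 0 0 0 1 2 1], max=2
Drop 2: O rot2 at col 5 lands with bottom-row=2; cleared 0 line(s) (total 0); column heights now [0 0 0 0 1 4 4], max=4
Drop 3: J rot2 at col 2 lands with bottom-row=1; cleared 0 line(s) (total 0); column heights now [0 0 3 3 3 4 4], max=4
Drop 4: S rot0 at col 0 lands with bottom-row=2; cleared 1 line(s) (total 1); column heights now [0 3 3 0 2 3 3], max=3
Drop 5: I rot0 at col 2 lands with bottom-row=3; cleared 0 line(s) (total 1); column heights now [0 3 4 4 4 4 3], max=4
Drop 6: O rot3 at col 5 lands with bottom-row=4; cleared 0 line(s) (total 1); column heights now [0 3 4 4 4 6 6], max=6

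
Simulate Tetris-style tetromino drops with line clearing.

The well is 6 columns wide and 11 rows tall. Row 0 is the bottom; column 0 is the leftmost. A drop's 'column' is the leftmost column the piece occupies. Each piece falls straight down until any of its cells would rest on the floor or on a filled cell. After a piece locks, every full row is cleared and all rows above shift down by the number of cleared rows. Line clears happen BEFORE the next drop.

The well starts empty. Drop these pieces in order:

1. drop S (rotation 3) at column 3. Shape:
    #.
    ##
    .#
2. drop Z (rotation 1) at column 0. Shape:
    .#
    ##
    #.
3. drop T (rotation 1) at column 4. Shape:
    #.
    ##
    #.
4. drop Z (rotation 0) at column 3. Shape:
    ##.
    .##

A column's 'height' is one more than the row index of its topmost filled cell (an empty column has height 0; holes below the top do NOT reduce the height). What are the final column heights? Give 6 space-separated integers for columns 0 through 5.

Answer: 2 3 0 7 7 6

Derivation:
Drop 1: S rot3 at col 3 lands with bottom-row=0; cleared 0 line(s) (total 0); column heights now [0 0 0 3 2 0], max=3
Drop 2: Z rot1 at col 0 lands with bottom-row=0; cleared 0 line(s) (total 0); column heights now [2 3 0 3 2 0], max=3
Drop 3: T rot1 at col 4 lands with bottom-row=2; cleared 0 line(s) (total 0); column heights now [2 3 0 3 5 4], max=5
Drop 4: Z rot0 at col 3 lands with bottom-row=5; cleared 0 line(s) (total 0); column heights now [2 3 0 7 7 6], max=7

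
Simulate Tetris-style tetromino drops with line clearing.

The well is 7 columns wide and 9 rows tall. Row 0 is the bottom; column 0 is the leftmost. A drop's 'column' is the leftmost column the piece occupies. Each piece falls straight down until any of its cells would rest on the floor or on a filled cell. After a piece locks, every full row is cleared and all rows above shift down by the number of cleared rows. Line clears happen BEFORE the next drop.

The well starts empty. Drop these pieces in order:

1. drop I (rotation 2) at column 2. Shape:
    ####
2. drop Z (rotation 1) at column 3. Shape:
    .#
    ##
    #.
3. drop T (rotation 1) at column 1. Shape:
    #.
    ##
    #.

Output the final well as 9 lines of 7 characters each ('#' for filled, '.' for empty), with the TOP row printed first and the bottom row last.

Drop 1: I rot2 at col 2 lands with bottom-row=0; cleared 0 line(s) (total 0); column heights now [0 0 1 1 1 1 0], max=1
Drop 2: Z rot1 at col 3 lands with bottom-row=1; cleared 0 line(s) (total 0); column heights now [0 0 1 3 4 1 0], max=4
Drop 3: T rot1 at col 1 lands with bottom-row=0; cleared 0 line(s) (total 0); column heights now [0 3 2 3 4 1 0], max=4

Answer: .......
.......
.......
.......
.......
....#..
.#.##..
.###...
.#####.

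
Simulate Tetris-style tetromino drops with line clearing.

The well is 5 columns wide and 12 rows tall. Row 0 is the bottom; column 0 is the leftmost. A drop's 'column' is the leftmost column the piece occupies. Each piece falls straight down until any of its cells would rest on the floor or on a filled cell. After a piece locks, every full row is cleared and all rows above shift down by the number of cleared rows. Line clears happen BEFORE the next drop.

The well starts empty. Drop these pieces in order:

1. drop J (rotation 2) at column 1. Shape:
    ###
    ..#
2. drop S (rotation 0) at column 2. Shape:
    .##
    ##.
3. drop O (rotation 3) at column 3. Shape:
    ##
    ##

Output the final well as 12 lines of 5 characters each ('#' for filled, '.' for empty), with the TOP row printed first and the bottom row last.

Drop 1: J rot2 at col 1 lands with bottom-row=0; cleared 0 line(s) (total 0); column heights now [0 2 2 2 0], max=2
Drop 2: S rot0 at col 2 lands with bottom-row=2; cleared 0 line(s) (total 0); column heights now [0 2 3 4 4], max=4
Drop 3: O rot3 at col 3 lands with bottom-row=4; cleared 0 line(s) (total 0); column heights now [0 2 3 6 6], max=6

Answer: .....
.....
.....
.....
.....
.....
...##
...##
...##
..##.
.###.
...#.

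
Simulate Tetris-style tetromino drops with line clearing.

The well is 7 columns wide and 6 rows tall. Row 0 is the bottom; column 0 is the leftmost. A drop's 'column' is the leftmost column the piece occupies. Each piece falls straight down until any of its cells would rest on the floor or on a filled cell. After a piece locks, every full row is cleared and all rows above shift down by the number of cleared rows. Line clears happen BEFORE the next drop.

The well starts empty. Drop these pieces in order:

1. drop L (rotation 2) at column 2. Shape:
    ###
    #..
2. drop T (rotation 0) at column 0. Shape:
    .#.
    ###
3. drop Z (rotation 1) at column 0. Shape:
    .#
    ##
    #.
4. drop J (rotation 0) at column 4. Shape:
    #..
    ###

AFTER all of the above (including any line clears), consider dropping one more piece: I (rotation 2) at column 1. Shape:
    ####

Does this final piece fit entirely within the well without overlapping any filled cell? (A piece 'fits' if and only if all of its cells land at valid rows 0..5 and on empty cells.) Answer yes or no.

Drop 1: L rot2 at col 2 lands with bottom-row=0; cleared 0 line(s) (total 0); column heights now [0 0 2 2 2 0 0], max=2
Drop 2: T rot0 at col 0 lands with bottom-row=2; cleared 0 line(s) (total 0); column heights now [3 4 3 2 2 0 0], max=4
Drop 3: Z rot1 at col 0 lands with bottom-row=3; cleared 0 line(s) (total 0); column heights now [5 6 3 2 2 0 0], max=6
Drop 4: J rot0 at col 4 lands with bottom-row=2; cleared 0 line(s) (total 0); column heights now [5 6 3 2 4 3 3], max=6
Test piece I rot2 at col 1 (width 4): heights before test = [5 6 3 2 4 3 3]; fits = False

Answer: no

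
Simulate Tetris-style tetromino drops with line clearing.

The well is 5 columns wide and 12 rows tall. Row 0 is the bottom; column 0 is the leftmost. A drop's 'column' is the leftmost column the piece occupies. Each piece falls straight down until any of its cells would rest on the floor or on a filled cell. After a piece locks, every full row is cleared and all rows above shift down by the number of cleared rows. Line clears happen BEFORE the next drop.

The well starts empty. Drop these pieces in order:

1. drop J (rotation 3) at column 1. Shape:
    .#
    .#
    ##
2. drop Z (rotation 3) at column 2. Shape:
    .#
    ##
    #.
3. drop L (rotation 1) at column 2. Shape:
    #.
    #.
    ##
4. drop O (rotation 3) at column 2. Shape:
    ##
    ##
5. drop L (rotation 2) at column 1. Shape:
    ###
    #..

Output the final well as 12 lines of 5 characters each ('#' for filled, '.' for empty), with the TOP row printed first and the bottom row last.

Answer: .###.
.###.
..##.
..#..
..#..
..##.
...#.
..##.
..#..
..#..
..#..
.##..

Derivation:
Drop 1: J rot3 at col 1 lands with bottom-row=0; cleared 0 line(s) (total 0); column heights now [0 1 3 0 0], max=3
Drop 2: Z rot3 at col 2 lands with bottom-row=3; cleared 0 line(s) (total 0); column heights now [0 1 5 6 0], max=6
Drop 3: L rot1 at col 2 lands with bottom-row=6; cleared 0 line(s) (total 0); column heights now [0 1 9 7 0], max=9
Drop 4: O rot3 at col 2 lands with bottom-row=9; cleared 0 line(s) (total 0); column heights now [0 1 11 11 0], max=11
Drop 5: L rot2 at col 1 lands with bottom-row=10; cleared 0 line(s) (total 0); column heights now [0 12 12 12 0], max=12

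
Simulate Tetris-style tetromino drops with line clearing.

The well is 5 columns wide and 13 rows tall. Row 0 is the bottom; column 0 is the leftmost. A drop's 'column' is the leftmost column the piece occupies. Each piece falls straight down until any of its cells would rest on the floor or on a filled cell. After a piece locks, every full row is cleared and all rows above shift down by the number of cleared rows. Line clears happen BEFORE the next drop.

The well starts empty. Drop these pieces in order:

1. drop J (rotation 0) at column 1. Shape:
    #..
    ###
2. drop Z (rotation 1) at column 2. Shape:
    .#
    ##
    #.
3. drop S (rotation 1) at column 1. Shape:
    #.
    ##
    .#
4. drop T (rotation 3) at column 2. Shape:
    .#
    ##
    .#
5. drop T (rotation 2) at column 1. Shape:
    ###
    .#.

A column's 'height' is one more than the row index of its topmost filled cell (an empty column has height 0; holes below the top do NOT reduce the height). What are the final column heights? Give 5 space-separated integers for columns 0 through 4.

Answer: 0 8 8 8 0

Derivation:
Drop 1: J rot0 at col 1 lands with bottom-row=0; cleared 0 line(s) (total 0); column heights now [0 2 1 1 0], max=2
Drop 2: Z rot1 at col 2 lands with bottom-row=1; cleared 0 line(s) (total 0); column heights now [0 2 3 4 0], max=4
Drop 3: S rot1 at col 1 lands with bottom-row=3; cleared 0 line(s) (total 0); column heights now [0 6 5 4 0], max=6
Drop 4: T rot3 at col 2 lands with bottom-row=4; cleared 0 line(s) (total 0); column heights now [0 6 6 7 0], max=7
Drop 5: T rot2 at col 1 lands with bottom-row=6; cleared 0 line(s) (total 0); column heights now [0 8 8 8 0], max=8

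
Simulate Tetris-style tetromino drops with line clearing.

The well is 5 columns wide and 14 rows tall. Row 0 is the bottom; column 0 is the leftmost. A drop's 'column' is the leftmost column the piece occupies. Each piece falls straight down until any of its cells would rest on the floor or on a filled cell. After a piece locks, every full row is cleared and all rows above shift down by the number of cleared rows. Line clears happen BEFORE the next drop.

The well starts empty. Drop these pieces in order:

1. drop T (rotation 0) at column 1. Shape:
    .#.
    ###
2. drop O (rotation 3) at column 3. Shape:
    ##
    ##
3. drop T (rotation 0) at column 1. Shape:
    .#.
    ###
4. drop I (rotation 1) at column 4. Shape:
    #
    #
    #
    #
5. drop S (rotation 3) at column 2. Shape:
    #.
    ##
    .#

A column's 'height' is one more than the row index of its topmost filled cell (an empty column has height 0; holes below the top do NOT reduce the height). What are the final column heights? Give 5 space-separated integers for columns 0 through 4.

Answer: 0 4 7 6 7

Derivation:
Drop 1: T rot0 at col 1 lands with bottom-row=0; cleared 0 line(s) (total 0); column heights now [0 1 2 1 0], max=2
Drop 2: O rot3 at col 3 lands with bottom-row=1; cleared 0 line(s) (total 0); column heights now [0 1 2 3 3], max=3
Drop 3: T rot0 at col 1 lands with bottom-row=3; cleared 0 line(s) (total 0); column heights now [0 4 5 4 3], max=5
Drop 4: I rot1 at col 4 lands with bottom-row=3; cleared 0 line(s) (total 0); column heights now [0 4 5 4 7], max=7
Drop 5: S rot3 at col 2 lands with bottom-row=4; cleared 0 line(s) (total 0); column heights now [0 4 7 6 7], max=7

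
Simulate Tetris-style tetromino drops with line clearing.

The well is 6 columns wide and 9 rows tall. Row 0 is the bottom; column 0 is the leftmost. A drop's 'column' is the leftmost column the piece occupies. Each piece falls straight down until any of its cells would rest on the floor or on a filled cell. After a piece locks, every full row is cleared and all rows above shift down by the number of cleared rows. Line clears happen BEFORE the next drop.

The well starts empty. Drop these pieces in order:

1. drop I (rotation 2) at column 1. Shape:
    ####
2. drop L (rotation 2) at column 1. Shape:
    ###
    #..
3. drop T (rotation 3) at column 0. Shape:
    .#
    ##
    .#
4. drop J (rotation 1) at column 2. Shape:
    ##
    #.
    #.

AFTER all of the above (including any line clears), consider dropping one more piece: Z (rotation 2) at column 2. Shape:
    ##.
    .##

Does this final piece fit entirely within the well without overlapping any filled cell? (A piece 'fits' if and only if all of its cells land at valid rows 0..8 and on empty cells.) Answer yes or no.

Answer: yes

Derivation:
Drop 1: I rot2 at col 1 lands with bottom-row=0; cleared 0 line(s) (total 0); column heights now [0 1 1 1 1 0], max=1
Drop 2: L rot2 at col 1 lands with bottom-row=1; cleared 0 line(s) (total 0); column heights now [0 3 3 3 1 0], max=3
Drop 3: T rot3 at col 0 lands with bottom-row=3; cleared 0 line(s) (total 0); column heights now [5 6 3 3 1 0], max=6
Drop 4: J rot1 at col 2 lands with bottom-row=3; cleared 0 line(s) (total 0); column heights now [5 6 6 6 1 0], max=6
Test piece Z rot2 at col 2 (width 3): heights before test = [5 6 6 6 1 0]; fits = True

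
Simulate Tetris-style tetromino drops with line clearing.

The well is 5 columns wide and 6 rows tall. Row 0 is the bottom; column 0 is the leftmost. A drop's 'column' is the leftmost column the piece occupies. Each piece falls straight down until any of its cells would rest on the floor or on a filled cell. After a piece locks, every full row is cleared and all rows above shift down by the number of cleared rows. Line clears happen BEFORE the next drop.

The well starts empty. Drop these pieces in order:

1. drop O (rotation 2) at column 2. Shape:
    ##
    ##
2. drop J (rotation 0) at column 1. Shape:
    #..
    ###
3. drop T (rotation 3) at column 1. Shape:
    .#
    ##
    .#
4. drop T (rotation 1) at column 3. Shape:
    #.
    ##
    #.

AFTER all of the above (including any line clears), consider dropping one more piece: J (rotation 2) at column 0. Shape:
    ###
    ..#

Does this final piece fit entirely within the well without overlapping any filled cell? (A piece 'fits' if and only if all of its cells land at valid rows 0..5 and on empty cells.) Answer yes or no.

Answer: no

Derivation:
Drop 1: O rot2 at col 2 lands with bottom-row=0; cleared 0 line(s) (total 0); column heights now [0 0 2 2 0], max=2
Drop 2: J rot0 at col 1 lands with bottom-row=2; cleared 0 line(s) (total 0); column heights now [0 4 3 3 0], max=4
Drop 3: T rot3 at col 1 lands with bottom-row=3; cleared 0 line(s) (total 0); column heights now [0 5 6 3 0], max=6
Drop 4: T rot1 at col 3 lands with bottom-row=3; cleared 0 line(s) (total 0); column heights now [0 5 6 6 5], max=6
Test piece J rot2 at col 0 (width 3): heights before test = [0 5 6 6 5]; fits = False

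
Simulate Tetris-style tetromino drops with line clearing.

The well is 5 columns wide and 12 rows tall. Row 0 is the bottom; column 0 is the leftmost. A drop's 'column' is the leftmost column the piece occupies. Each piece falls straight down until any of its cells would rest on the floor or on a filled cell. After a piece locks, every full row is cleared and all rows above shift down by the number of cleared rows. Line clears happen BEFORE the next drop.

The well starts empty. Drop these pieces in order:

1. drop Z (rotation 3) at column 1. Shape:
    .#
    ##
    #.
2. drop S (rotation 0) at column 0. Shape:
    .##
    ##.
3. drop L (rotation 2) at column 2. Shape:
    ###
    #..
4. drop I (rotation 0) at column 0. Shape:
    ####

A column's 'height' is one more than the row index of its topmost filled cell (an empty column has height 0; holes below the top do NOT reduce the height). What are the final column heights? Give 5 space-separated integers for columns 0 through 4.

Answer: 7 7 7 7 6

Derivation:
Drop 1: Z rot3 at col 1 lands with bottom-row=0; cleared 0 line(s) (total 0); column heights now [0 2 3 0 0], max=3
Drop 2: S rot0 at col 0 lands with bottom-row=2; cleared 0 line(s) (total 0); column heights now [3 4 4 0 0], max=4
Drop 3: L rot2 at col 2 lands with bottom-row=4; cleared 0 line(s) (total 0); column heights now [3 4 6 6 6], max=6
Drop 4: I rot0 at col 0 lands with bottom-row=6; cleared 0 line(s) (total 0); column heights now [7 7 7 7 6], max=7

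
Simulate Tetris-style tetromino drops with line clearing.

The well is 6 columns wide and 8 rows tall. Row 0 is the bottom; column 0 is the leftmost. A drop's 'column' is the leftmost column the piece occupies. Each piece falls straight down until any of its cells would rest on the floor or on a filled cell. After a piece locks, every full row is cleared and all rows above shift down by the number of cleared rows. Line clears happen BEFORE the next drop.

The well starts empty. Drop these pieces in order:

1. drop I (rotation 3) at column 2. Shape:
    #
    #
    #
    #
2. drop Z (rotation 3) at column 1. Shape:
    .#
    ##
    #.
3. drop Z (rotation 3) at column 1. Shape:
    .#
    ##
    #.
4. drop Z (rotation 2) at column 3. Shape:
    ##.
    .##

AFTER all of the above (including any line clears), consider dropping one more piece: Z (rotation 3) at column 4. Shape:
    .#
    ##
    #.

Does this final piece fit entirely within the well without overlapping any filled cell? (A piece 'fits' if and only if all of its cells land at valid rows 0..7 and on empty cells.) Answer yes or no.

Drop 1: I rot3 at col 2 lands with bottom-row=0; cleared 0 line(s) (total 0); column heights now [0 0 4 0 0 0], max=4
Drop 2: Z rot3 at col 1 lands with bottom-row=3; cleared 0 line(s) (total 0); column heights now [0 5 6 0 0 0], max=6
Drop 3: Z rot3 at col 1 lands with bottom-row=5; cleared 0 line(s) (total 0); column heights now [0 7 8 0 0 0], max=8
Drop 4: Z rot2 at col 3 lands with bottom-row=0; cleared 0 line(s) (total 0); column heights now [0 7 8 2 2 1], max=8
Test piece Z rot3 at col 4 (width 2): heights before test = [0 7 8 2 2 1]; fits = True

Answer: yes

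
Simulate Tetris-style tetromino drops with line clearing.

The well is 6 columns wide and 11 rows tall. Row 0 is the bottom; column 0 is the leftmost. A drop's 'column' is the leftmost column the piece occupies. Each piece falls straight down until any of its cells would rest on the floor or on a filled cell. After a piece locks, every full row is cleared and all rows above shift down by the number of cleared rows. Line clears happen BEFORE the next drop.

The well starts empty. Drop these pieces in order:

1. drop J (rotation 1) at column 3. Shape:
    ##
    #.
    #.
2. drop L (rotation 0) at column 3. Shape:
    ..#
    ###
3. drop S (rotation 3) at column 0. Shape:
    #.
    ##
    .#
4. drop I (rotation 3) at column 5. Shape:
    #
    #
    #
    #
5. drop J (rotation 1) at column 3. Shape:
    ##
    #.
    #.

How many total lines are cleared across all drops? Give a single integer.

Answer: 0

Derivation:
Drop 1: J rot1 at col 3 lands with bottom-row=0; cleared 0 line(s) (total 0); column heights now [0 0 0 3 3 0], max=3
Drop 2: L rot0 at col 3 lands with bottom-row=3; cleared 0 line(s) (total 0); column heights now [0 0 0 4 4 5], max=5
Drop 3: S rot3 at col 0 lands with bottom-row=0; cleared 0 line(s) (total 0); column heights now [3 2 0 4 4 5], max=5
Drop 4: I rot3 at col 5 lands with bottom-row=5; cleared 0 line(s) (total 0); column heights now [3 2 0 4 4 9], max=9
Drop 5: J rot1 at col 3 lands with bottom-row=4; cleared 0 line(s) (total 0); column heights now [3 2 0 7 7 9], max=9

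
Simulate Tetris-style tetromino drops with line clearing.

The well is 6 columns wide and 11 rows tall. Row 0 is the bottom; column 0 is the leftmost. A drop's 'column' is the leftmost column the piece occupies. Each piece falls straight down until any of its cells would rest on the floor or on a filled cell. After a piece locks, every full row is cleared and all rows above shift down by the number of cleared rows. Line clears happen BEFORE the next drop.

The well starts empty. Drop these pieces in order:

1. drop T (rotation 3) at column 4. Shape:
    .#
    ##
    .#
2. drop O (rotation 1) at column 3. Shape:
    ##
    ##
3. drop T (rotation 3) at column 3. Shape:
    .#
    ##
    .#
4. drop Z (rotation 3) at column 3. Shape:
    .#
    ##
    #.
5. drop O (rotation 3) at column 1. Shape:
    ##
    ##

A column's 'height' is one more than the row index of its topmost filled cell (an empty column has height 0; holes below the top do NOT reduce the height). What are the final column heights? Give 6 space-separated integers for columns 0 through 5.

Drop 1: T rot3 at col 4 lands with bottom-row=0; cleared 0 line(s) (total 0); column heights now [0 0 0 0 2 3], max=3
Drop 2: O rot1 at col 3 lands with bottom-row=2; cleared 0 line(s) (total 0); column heights now [0 0 0 4 4 3], max=4
Drop 3: T rot3 at col 3 lands with bottom-row=4; cleared 0 line(s) (total 0); column heights now [0 0 0 6 7 3], max=7
Drop 4: Z rot3 at col 3 lands with bottom-row=6; cleared 0 line(s) (total 0); column heights now [0 0 0 8 9 3], max=9
Drop 5: O rot3 at col 1 lands with bottom-row=0; cleared 0 line(s) (total 0); column heights now [0 2 2 8 9 3], max=9

Answer: 0 2 2 8 9 3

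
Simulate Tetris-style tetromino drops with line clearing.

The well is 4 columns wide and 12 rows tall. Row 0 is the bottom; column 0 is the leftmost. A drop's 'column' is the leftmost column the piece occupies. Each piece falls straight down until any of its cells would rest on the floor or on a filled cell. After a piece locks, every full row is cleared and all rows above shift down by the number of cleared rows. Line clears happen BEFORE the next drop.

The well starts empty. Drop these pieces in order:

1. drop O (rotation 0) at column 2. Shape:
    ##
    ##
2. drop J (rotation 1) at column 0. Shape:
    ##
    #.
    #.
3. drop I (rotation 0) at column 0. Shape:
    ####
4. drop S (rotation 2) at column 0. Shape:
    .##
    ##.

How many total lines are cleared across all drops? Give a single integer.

Answer: 1

Derivation:
Drop 1: O rot0 at col 2 lands with bottom-row=0; cleared 0 line(s) (total 0); column heights now [0 0 2 2], max=2
Drop 2: J rot1 at col 0 lands with bottom-row=0; cleared 0 line(s) (total 0); column heights now [3 3 2 2], max=3
Drop 3: I rot0 at col 0 lands with bottom-row=3; cleared 1 line(s) (total 1); column heights now [3 3 2 2], max=3
Drop 4: S rot2 at col 0 lands with bottom-row=3; cleared 0 line(s) (total 1); column heights now [4 5 5 2], max=5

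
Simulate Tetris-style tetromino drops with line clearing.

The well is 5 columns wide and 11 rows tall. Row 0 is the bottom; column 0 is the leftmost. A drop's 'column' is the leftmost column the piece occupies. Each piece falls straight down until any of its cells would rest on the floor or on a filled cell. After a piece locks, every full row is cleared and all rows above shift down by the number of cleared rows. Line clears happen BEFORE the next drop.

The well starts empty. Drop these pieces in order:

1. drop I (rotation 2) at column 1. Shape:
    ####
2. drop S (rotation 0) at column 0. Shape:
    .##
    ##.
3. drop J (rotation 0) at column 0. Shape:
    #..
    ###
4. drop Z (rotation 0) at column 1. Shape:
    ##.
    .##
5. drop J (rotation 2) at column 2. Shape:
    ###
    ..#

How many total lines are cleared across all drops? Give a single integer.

Answer: 0

Derivation:
Drop 1: I rot2 at col 1 lands with bottom-row=0; cleared 0 line(s) (total 0); column heights now [0 1 1 1 1], max=1
Drop 2: S rot0 at col 0 lands with bottom-row=1; cleared 0 line(s) (total 0); column heights now [2 3 3 1 1], max=3
Drop 3: J rot0 at col 0 lands with bottom-row=3; cleared 0 line(s) (total 0); column heights now [5 4 4 1 1], max=5
Drop 4: Z rot0 at col 1 lands with bottom-row=4; cleared 0 line(s) (total 0); column heights now [5 6 6 5 1], max=6
Drop 5: J rot2 at col 2 lands with bottom-row=5; cleared 0 line(s) (total 0); column heights now [5 6 7 7 7], max=7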